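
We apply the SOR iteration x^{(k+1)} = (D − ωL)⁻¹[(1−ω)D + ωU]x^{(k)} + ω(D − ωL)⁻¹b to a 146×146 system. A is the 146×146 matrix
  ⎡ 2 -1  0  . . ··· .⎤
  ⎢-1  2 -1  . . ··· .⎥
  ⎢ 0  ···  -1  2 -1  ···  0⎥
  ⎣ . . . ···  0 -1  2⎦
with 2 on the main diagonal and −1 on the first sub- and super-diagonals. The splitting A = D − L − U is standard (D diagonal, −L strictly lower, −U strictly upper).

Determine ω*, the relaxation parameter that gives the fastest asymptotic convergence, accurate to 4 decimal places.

½·tridiag(1,0,1) at n=146: λ_k = cos(kπ/147); max |λ| at k=1 ⇒ ρ_J = cos(π/147) ≈ 0.9998.
root = sin(π/147) = 0.02137  (since 1−cos² = sin²).
ω* = 2 / (1 + 0.02137) = 2 / 1.02137 ≈ 1.9582.
Hence ρ(B_{ω*}) = 1.9582 − 1 = 0.9582.

ω* = 1.9582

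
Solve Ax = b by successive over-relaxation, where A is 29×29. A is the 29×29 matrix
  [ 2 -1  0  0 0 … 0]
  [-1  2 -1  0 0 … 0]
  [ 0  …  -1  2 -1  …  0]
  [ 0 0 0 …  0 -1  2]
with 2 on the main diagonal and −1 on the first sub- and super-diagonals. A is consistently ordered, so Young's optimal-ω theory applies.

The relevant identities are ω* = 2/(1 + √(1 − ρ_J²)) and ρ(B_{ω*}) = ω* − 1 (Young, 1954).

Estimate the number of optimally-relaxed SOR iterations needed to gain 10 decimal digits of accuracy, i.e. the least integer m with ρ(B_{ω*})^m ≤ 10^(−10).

m = 110

B_J for the 29×29 system has eigenvalues cos(kπ/30); ρ_J = cos(π/30) = 0.9945219.
root = sin(π/30) = 0.1045285  (since 1−cos² = sin²).
ω* = 2/(1 + 0.1045285) = 2/1.1045285 = 1.8107274.
ρ_SOR = ω* − 1 ≈ 0.8107274.
m ≥ 10·ln10 / (−ln 0.8107274) = 109.740; smallest integer m = 110.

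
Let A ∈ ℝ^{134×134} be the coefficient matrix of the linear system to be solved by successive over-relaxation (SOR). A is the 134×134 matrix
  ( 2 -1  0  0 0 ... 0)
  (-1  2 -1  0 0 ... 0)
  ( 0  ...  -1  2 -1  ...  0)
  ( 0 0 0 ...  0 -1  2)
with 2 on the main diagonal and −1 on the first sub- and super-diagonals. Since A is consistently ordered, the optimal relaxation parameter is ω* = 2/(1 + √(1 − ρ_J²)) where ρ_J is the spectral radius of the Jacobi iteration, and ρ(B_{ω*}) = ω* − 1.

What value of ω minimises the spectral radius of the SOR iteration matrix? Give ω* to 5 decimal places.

With n=134, ρ(Jacobi) = cos(π/135) = 0.99973.
1 − cos²(π/135) = sin²(π/135) ⇒ √(1−ρ_J²) = sin(π/135) = 0.023269.
So ω* = 2/1.023269 = 1.95452 (Young).
Hence ρ(B_{ω*}) = 1.95452 − 1 = 0.95452.

ω* = 1.95452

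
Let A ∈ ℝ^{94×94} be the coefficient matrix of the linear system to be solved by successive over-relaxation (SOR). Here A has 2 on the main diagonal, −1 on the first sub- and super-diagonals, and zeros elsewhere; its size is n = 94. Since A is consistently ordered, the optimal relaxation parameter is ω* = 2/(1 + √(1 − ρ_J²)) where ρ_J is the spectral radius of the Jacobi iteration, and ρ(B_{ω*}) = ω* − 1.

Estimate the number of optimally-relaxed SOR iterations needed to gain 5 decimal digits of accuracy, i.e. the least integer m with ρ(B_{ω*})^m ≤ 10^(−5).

m = 175

½·tridiag(1,0,1) at n=94: λ_k = cos(kπ/95); max |λ| at k=1 ⇒ ρ_J = cos(π/95) ≈ 0.9994533.
1 − cos²(π/95) = sin²(π/95) ⇒ √(1−ρ_J²) = sin(π/95) = 0.0330634.
[ω*] 2 ÷ (1 + 0.0330634) = 2 ÷ 1.0330634 = 1.9359896.
and ρ(B_{ω*}) = 1.9359896 − 1 = 0.9359896.
ρ_SOR^m ≤ 10^(−5) ⇔ m ≥ 5·ln10/(−ln 0.9359896) = 11.5129/0.0661509 = 174.040; m = ⌈174.040⌉ = 175.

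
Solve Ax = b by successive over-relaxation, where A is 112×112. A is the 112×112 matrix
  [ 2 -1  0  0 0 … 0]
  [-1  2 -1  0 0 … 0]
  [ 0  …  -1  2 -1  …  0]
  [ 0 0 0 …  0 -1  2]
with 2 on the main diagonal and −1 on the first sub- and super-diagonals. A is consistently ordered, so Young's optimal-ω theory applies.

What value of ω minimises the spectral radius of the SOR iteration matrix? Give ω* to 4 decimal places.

ω* = 1.9459

With n=112, ρ(Jacobi) = cos(π/113) = 0.9996.
√(1−ρ_J²) simplifies to sin(π/113) = 0.02780.
ω* = 2/(1+0.02780) = 1.9459
and ρ(B_{ω*}) = 1.9459 − 1 = 0.9459.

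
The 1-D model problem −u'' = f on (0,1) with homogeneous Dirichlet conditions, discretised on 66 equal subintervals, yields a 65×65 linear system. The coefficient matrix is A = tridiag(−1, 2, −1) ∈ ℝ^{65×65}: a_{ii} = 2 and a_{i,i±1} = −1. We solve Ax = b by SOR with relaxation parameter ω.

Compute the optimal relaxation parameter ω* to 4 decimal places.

½·tridiag(1,0,1) at n=65: λ_k = cos(kπ/66); max |λ| at k=1 ⇒ ρ_J = cos(π/66) ≈ 0.9989.
1 − cos²(π/66) = sin²(π/66) ⇒ √(1−ρ_J²) = sin(π/66) = 0.04758.
So ω* = 2/1.04758 = 1.9092 (Young).
[ρ_SOR] ω* − 1 = 0.9092.

ω* = 1.9092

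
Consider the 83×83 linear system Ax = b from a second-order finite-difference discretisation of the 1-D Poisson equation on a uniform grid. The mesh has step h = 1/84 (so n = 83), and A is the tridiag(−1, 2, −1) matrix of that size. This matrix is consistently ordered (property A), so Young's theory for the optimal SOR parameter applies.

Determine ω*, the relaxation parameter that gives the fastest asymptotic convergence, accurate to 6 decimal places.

ω* = 1.927913

½·tridiag(1,0,1) at n=83: λ_k = cos(kπ/84); max |λ| at k=1 ⇒ ρ_J = cos(π/84) ≈ 0.999301.
root = sin(π/84) = 0.0373912  (since 1−cos² = sin²).
Young: ω* = 2/(1+√(1−ρ_J²)) = 2/(1+0.0373912) = 2/1.0373912 = 1.927913.
[ρ_SOR] ω* − 1 = 0.927913.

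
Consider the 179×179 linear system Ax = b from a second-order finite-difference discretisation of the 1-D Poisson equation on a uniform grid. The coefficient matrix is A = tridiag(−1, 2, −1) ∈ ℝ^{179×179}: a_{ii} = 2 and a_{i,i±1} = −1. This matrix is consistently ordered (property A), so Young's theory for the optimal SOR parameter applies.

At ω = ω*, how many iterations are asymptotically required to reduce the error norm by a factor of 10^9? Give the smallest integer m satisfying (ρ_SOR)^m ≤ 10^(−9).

m = 594

ρ_J = max_k |cos(kπ/180)| = cos(π/180) = 0.9998477
√(1−ρ_J²) = |sin(π/180)| = 0.0174524
So ω* = 2/1.0174524 = 1.9656939 (Young).
Hence ρ(B_{ω*}) = 1.9656939 − 1 = 0.9656939.
(0.9656939)^m ≤ 10^{−9}  ⇒  m·ln(0.9656939) ≤ −9·ln10  ⇒  m ≥ 593.648  ⇒  m = 594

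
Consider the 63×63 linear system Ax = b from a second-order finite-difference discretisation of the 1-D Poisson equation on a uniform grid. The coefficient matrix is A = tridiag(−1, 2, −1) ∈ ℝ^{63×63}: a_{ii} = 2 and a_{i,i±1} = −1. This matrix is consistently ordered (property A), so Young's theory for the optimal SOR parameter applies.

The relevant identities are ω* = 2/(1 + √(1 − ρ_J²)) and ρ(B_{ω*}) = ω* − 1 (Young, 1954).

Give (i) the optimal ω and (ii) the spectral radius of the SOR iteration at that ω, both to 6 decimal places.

ω* = 1.906455, ρ_SOR = 0.906455

ρ_J = max_k |cos(kπ/64)| = cos(π/64) = 0.998795
1 − cos²(π/64) = sin²(π/64) ⇒ √(1−ρ_J²) = sin(π/64) = 0.0490677.
Young: ω* = 2/(1+√(1−ρ_J²)) = 2/(1+0.0490677) = 2/1.0490677 = 1.906455.
[ρ_SOR] ω* − 1 = 0.906455.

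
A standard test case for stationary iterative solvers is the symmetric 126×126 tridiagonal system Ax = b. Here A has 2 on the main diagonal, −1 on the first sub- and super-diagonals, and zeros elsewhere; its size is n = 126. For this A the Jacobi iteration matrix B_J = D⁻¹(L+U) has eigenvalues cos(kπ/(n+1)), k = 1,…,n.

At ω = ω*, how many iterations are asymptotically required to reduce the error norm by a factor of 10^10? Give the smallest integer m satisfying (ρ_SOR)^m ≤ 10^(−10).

m = 466

ρ_J = max_k |cos(kπ/127)| = cos(π/127) = 0.9996941
√(1 − cos²(π/127)) = sin(π/127) ≈ 0.0247344.
ω* = 2/(1 + 0.0247344) = 2/1.0247344 = 1.9517252.
ρ_SOR = ω* − 1 = 1.9517252 − 1 = 0.9517252.
For 10 digits: m = 10·ln10 / (−ln 0.9517252) = 23.0259/0.0494789 = 465.368; round up → m = 466.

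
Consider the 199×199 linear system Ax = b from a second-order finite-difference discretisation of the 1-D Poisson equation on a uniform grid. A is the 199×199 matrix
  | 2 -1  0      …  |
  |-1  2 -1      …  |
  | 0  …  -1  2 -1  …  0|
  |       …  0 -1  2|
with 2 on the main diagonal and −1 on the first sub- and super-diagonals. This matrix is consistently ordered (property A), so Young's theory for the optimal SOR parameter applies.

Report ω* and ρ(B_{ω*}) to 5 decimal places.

n=199: λ(B_J) = 1 − λ(A)/2 = cos(kπ/200); k=1 gives ρ_J = 0.99988.
1 − cos²(π/200) = sin²(π/200) ⇒ √(1−ρ_J²) = sin(π/200) = 0.015707.
Then 2/(1+√(1−ρ_J²)) = 2/(1+0.015707); ω* = 2/1.015707 = 1.96907.
ρ_SOR = ω* − 1 ≈ 0.96907.

ω* = 1.96907, ρ_SOR = 0.96907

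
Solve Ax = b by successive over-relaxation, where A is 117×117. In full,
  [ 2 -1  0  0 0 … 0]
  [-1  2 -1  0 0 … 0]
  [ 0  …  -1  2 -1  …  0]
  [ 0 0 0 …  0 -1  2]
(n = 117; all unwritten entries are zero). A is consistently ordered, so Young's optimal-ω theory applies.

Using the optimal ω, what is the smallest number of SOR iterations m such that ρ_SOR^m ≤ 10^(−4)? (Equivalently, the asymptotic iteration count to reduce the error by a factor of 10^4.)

m = 173

B_J for the 117×117 system has eigenvalues cos(kπ/118); ρ_J = cos(π/118) = 0.9996456.
√(1−ρ_J²) simplifies to sin(π/118) = 0.0266205.
Then 2/(1+√(1−ρ_J²)) = 2/(1+0.0266205); ω* = 2/1.0266205 = 1.9481396.
At ω = 1.9481396 every |λ(B_ω)| = ω−1, so ρ_SOR = 0.9481396.
4·ln10 = 9.21034; −ln(0.9481396) = 0.0532535; m = ⌈9.21034/0.0532535⌉ = ⌈172.953⌉ = 173.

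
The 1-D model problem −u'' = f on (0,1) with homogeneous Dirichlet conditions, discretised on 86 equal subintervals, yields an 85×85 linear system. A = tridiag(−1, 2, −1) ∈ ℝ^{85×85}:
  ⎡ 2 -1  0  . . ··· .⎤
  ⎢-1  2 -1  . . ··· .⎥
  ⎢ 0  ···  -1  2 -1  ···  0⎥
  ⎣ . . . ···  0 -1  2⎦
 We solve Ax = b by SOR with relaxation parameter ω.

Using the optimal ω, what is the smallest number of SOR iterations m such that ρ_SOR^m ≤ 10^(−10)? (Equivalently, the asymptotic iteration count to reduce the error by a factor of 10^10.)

n=85: λ(B_J) = 1 − λ(A)/2 = cos(kπ/86); k=1 gives ρ_J = 0.9993328.
1 − cos²(π/86) = sin²(π/86) ⇒ √(1−ρ_J²) = sin(π/86) = 0.0365220.
Young: ω* = 2/(1+√(1−ρ_J²)) = 2/(1+0.0365220) = 2/1.0365220 = 1.9295297.
ρ_SOR = ω* − 1 ≈ 0.9295297.
m ≥ 10·ln10 / (−ln 0.9295297) = 315.093; smallest integer m = 316.

m = 316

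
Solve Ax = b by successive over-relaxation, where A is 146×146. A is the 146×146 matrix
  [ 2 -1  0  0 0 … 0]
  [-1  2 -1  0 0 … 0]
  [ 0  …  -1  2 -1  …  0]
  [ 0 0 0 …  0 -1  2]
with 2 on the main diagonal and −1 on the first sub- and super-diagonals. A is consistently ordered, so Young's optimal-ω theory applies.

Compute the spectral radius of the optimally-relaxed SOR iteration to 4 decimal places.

ρ_SOR = 0.9582

n=146: λ(B_J) = 1 − λ(A)/2 = cos(kπ/147); k=1 gives ρ_J = 0.9998.
√(1 − cos²(π/147)) = sin(π/147) ≈ 0.02137.
ω* = 2/(1 + 0.02137) = 2/1.02137 = 1.9582.
and ρ(B_{ω*}) = 1.9582 − 1 = 0.9582.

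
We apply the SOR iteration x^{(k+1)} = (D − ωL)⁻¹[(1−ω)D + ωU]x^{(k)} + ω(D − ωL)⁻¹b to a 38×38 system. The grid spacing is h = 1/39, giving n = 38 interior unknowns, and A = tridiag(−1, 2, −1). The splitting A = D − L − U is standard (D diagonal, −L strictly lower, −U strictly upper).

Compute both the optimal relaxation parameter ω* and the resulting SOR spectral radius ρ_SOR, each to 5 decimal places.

ρ_J = max_k |cos(kπ/39)| = cos(π/39) = 0.99676
√(1 − cos²(π/39)) = sin(π/39) ≈ 0.080467.
ω* = 2/(1+0.080467) = 1.85105
[ρ_SOR] ω* − 1 = 0.85105.

ω* = 1.85105, ρ_SOR = 0.85105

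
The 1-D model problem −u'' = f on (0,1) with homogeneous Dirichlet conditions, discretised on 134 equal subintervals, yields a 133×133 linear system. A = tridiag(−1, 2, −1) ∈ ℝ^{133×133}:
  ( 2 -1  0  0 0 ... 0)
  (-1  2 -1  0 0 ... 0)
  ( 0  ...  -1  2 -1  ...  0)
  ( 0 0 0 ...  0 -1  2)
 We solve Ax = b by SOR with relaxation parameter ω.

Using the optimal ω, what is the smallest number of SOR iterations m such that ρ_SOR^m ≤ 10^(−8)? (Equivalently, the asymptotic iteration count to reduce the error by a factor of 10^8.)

½·tridiag(1,0,1) at n=133: λ_k = cos(kπ/134); max |λ| at k=1 ⇒ ρ_J = cos(π/134) ≈ 0.9997252.
1 − cos²(π/134) = sin²(π/134) ⇒ √(1−ρ_J²) = sin(π/134) = 0.0234426.
ω* = 2 / (1 + 0.0234426) = 2 / 1.0234426 ≈ 1.9541887.
ρ(B_{ω*}) = ω*−1 = 0.9541887
(0.9541887)^m ≤ 10^{−8}  ⇒  m·ln(0.9541887) ≤ −8·ln10  ⇒  m ≥ 392.817  ⇒  m = 393

m = 393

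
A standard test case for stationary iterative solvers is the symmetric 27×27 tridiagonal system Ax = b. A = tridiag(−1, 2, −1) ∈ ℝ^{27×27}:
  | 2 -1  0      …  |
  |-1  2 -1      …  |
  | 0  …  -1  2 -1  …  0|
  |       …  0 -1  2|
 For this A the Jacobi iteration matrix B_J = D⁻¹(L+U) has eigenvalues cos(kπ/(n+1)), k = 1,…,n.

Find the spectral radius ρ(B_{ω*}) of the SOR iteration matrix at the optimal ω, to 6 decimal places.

ρ_SOR = 0.798619

n=27: λ(B_J) = 1 − λ(A)/2 = cos(kπ/28); k=1 gives ρ_J = 0.993712.
√(1−ρ_J²) simplifies to sin(π/28) = 0.1119645.
[ω*] 2 ÷ (1 + 0.1119645) = 2 ÷ 1.1119645 = 1.798619.
ρ_SOR = ω* − 1 ≈ 0.798619.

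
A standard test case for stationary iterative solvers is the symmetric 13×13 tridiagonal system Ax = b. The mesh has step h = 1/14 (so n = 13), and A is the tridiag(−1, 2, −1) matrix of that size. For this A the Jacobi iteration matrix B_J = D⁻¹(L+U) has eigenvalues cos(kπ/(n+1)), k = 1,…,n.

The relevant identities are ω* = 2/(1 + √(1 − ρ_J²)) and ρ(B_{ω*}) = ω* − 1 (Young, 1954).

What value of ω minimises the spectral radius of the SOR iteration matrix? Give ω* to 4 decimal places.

spectrum of D⁻¹(L+U) = {cos(kπ/14) : 1≤k≤13}; ρ_J = cos(π/14) = 0.9749.
√(1−ρ_J²) simplifies to sin(π/14) = 0.22252.
So ω* = 2/1.22252 = 1.6360 (Young).
and ρ(B_{ω*}) = 1.6360 − 1 = 0.6360.

ω* = 1.6360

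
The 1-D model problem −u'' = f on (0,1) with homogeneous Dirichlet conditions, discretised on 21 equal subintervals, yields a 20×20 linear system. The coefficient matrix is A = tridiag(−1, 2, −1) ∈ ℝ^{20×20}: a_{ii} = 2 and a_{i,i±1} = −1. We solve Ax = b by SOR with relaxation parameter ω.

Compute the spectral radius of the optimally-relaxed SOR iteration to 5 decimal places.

½·tridiag(1,0,1) at n=20: λ_k = cos(kπ/21); max |λ| at k=1 ⇒ ρ_J = cos(π/21) ≈ 0.98883.
√(1 − cos²(π/21)) = sin(π/21) ≈ 0.149042.
ω* = 2/(1+0.149042) = 1.74058
ρ_SOR = ω* − 1 = 1.74058 − 1 = 0.74058.

ρ_SOR = 0.74058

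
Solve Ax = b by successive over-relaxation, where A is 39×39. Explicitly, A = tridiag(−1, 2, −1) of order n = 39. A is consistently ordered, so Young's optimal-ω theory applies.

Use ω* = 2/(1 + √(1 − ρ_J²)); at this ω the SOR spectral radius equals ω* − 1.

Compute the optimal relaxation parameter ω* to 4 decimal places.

With n=39, ρ(Jacobi) = cos(π/40) = 0.9969.
root = sin(π/40) = 0.07846  (since 1−cos² = sin²).
ω* = 2/(1+0.07846) = 1.8545
ρ_SOR = ω* − 1 = 1.8545 − 1 = 0.8545.

ω* = 1.8545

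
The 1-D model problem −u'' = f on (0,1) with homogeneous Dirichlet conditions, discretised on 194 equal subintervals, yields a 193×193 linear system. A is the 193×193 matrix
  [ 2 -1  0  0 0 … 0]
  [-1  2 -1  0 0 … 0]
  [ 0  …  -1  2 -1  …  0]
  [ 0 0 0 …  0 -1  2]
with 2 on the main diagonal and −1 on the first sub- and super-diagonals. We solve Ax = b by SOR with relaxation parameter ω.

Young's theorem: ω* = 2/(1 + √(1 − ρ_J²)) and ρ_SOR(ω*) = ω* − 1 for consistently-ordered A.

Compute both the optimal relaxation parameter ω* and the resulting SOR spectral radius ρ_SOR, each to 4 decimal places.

ρ_J = max_k |cos(kπ/194)| = cos(π/194) = 0.9999
1 − cos²(π/194) = sin²(π/194) ⇒ √(1−ρ_J²) = sin(π/194) = 0.01619.
ω* = 2/(1+0.01619) = 1.9681
ρ_SOR = ω* − 1 = 1.9681 − 1 = 0.9681.

ω* = 1.9681, ρ_SOR = 0.9681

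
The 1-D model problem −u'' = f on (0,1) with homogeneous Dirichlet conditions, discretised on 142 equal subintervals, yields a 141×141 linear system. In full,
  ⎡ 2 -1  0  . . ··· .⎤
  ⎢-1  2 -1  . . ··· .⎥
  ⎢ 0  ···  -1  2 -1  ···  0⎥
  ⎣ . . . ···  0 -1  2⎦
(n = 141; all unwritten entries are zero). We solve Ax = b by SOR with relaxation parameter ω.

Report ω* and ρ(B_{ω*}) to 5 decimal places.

ω* = 1.95671, ρ_SOR = 0.95671

With n=141, ρ(Jacobi) = cos(π/142) = 0.99976.
root = sin(π/142) = 0.022122  (since 1−cos² = sin²).
Young: ω* = 2/(1+√(1−ρ_J²)) = 2/(1+0.022122) = 2/1.022122 = 1.95671.
[ρ_SOR] ω* − 1 = 0.95671.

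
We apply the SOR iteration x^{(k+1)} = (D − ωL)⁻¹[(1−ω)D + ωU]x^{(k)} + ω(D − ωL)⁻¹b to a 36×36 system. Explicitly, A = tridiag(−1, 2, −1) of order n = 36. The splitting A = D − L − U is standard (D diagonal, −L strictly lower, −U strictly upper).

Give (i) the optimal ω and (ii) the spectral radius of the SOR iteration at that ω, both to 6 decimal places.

ω* = 1.843648, ρ_SOR = 0.843648

½·tridiag(1,0,1) at n=36: λ_k = cos(kπ/37); max |λ| at k=1 ⇒ ρ_J = cos(π/37) ≈ 0.996397.
√(1 − cos²(π/37)) = sin(π/37) ≈ 0.0848059.
Then 2/(1+√(1−ρ_J²)) = 2/(1+0.0848059); ω* = 2/1.0848059 = 1.843648.
ρ_SOR = ω* − 1 = 1.843648 − 1 = 0.843648.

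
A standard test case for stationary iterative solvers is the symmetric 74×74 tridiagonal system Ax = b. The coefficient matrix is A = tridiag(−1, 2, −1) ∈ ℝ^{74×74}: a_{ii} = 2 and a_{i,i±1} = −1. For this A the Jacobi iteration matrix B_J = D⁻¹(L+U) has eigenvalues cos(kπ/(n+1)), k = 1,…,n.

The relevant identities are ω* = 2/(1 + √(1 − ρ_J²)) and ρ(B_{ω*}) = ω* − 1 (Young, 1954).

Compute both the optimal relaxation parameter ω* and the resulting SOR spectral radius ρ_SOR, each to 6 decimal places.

ω* = 1.919615, ρ_SOR = 0.919615

B_J for the 74×74 system has eigenvalues cos(kπ/75); ρ_J = cos(π/75) = 0.999123.
√(1−ρ_J²) = |sin(π/75)| = 0.0418757
ω* = 2/(1 + 0.0418757) = 2/1.0418757 = 1.919615.
[ρ_SOR] ω* − 1 = 0.919615.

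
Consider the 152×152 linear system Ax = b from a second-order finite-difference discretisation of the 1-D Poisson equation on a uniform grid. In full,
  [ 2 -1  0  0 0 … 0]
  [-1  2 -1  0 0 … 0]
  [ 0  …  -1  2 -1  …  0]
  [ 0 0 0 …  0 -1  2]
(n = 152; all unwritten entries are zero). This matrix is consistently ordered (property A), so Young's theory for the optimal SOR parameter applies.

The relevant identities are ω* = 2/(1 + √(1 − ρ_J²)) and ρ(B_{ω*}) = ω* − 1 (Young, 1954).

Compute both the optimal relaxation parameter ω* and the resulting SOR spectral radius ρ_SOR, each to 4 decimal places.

ω* = 1.9598, ρ_SOR = 0.9598

[ρ_J] n=152: ρ(B_J) = cos(π/(n+1)) = cos(π/153) = 0.9998.
1 − cos²(π/153) = sin²(π/153) ⇒ √(1−ρ_J²) = sin(π/153) = 0.02053.
ω* = 2/(1 + 0.02053) = 2/1.02053 = 1.9598.
At ω = 1.9598 every |λ(B_ω)| = ω−1, so ρ_SOR = 0.9598.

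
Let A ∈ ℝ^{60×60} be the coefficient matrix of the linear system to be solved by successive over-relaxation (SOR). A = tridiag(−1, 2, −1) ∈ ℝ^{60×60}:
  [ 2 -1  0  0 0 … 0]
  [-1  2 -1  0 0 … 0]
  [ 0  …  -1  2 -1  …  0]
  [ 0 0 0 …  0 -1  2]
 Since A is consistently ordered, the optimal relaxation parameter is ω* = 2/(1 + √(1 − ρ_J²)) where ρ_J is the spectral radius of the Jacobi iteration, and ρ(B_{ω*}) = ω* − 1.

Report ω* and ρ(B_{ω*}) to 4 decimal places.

spectrum of D⁻¹(L+U) = {cos(kπ/61) : 1≤k≤60}; ρ_J = cos(π/61) = 0.9987.
root = sin(π/61) = 0.05148  (since 1−cos² = sin²).
ω* = 2/(1 + 0.05148) = 2/1.05148 = 1.9021.
At ω = 1.9021 every |λ(B_ω)| = ω−1, so ρ_SOR = 0.9021.

ω* = 1.9021, ρ_SOR = 0.9021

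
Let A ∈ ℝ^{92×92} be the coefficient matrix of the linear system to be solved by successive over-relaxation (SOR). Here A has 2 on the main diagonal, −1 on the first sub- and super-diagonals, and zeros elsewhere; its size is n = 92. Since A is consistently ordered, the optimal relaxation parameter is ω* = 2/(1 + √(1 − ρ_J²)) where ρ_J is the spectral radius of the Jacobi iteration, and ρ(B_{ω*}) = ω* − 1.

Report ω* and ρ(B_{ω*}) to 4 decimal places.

B_J for the 92×92 system has eigenvalues cos(kπ/93); ρ_J = cos(π/93) = 0.9994.
√(1−ρ_J²) = |sin(π/93)| = 0.03377
Then 2/(1+√(1−ρ_J²)) = 2/(1+0.03377); ω* = 2/1.03377 = 1.9347.
ρ(B_{ω*}) = ω*−1 = 0.9347

ω* = 1.9347, ρ_SOR = 0.9347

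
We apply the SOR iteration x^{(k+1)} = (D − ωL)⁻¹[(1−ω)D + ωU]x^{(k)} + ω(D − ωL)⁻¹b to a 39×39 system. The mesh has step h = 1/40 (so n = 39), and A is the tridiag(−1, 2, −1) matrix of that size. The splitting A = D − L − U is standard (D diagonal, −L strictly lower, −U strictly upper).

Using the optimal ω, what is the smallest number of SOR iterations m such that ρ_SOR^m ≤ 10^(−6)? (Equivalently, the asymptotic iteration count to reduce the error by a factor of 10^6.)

[ρ_J] n=39: ρ(B_J) = cos(π/(n+1)) = cos(π/40) = 0.9969173.
√(1−ρ_J²) = |sin(π/40)| = 0.0784591
[ω*] 2 ÷ (1 + 0.0784591) = 2 ÷ 1.0784591 = 1.8544978.
ρ_SOR = ω* − 1 = 1.8544978 − 1 = 0.8544978.
For 6 digits: m = 6·ln10 / (−ln 0.8544978) = 13.8155/0.157241 = 87.862; round up → m = 88.

m = 88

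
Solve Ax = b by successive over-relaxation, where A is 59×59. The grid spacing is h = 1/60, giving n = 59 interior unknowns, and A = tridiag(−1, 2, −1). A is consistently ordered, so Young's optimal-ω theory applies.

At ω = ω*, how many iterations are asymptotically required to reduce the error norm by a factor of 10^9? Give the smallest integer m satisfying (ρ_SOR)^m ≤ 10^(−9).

m = 198

½·tridiag(1,0,1) at n=59: λ_k = cos(kπ/60); max |λ| at k=1 ⇒ ρ_J = cos(π/60) ≈ 0.9986295.
√(1−ρ_J²) simplifies to sin(π/60) = 0.0523360.
Then 2/(1+√(1−ρ_J²)) = 2/(1+0.0523360); ω* = 2/1.0523360 = 1.9005337.
Hence ρ(B_{ω*}) = 1.9005337 − 1 = 0.9005337.
9·ln10 = 20.7233; −ln(0.9005337) = 0.104768; m = ⌈20.7233/0.104768⌉ = ⌈197.802⌉ = 198.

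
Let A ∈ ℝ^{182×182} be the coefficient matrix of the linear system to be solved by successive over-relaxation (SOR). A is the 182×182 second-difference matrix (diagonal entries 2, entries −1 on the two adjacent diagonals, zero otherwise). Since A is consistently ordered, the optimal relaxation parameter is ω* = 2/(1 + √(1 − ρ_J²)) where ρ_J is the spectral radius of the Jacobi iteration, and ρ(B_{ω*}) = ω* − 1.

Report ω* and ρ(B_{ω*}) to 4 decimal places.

With n=182, ρ(Jacobi) = cos(π/183) = 0.9999.
1 − cos²(π/183) = sin²(π/183) ⇒ √(1−ρ_J²) = sin(π/183) = 0.01717.
So ω* = 2/1.01717 = 1.9662 (Young).
and ρ(B_{ω*}) = 1.9662 − 1 = 0.9662.

ω* = 1.9662, ρ_SOR = 0.9662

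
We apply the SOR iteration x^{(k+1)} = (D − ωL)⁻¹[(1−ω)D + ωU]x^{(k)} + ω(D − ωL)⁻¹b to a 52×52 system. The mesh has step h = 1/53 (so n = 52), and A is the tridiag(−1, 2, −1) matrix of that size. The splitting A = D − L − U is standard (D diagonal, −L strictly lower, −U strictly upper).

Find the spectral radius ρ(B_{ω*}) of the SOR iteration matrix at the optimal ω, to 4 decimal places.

ρ_SOR = 0.8881

spectrum of D⁻¹(L+U) = {cos(kπ/53) : 1≤k≤52}; ρ_J = cos(π/53) = 0.9982.
√(1−ρ_J²) simplifies to sin(π/53) = 0.05924.
[ω*] 2 ÷ (1 + 0.05924) = 2 ÷ 1.05924 = 1.8881.
ρ(B_{ω*}) = ω*−1 = 0.8881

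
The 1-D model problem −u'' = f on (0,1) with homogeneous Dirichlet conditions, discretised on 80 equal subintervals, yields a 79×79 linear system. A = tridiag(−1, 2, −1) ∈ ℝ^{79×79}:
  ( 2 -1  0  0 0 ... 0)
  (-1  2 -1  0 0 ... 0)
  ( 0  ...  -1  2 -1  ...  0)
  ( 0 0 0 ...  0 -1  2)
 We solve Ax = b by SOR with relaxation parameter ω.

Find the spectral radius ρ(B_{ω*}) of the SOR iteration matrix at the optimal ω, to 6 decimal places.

ρ_SOR = 0.924447

With n=79, ρ(Jacobi) = cos(π/80) = 0.999229.
1 − cos²(π/80) = sin²(π/80) ⇒ √(1−ρ_J²) = sin(π/80) = 0.0392598.
ω* = 2/(1+0.0392598) = 1.924447
ρ_SOR = ω* − 1 ≈ 0.924447.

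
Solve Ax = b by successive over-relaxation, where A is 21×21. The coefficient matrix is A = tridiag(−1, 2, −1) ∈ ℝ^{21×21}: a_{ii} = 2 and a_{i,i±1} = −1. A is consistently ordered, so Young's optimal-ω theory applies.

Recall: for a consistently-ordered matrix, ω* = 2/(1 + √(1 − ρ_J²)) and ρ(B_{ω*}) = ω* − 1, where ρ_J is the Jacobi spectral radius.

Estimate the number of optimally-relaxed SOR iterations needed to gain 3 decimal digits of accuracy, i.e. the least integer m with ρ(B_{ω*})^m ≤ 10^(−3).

m = 25

B_J for the 21×21 system has eigenvalues cos(kπ/22); ρ_J = cos(π/22) = 0.9898214.
√(1−ρ_J²) simplifies to sin(π/22) = 0.1423148.
ω* = 2/(1 + 0.1423148) = 2/1.1423148 = 1.7508309.
[ρ_SOR] ω* − 1 = 0.7508309.
(0.7508309)^m ≤ 10^{−3}  ⇒  m·ln(0.7508309) ≤ −3·ln10  ⇒  m ≥ 24.105  ⇒  m = 25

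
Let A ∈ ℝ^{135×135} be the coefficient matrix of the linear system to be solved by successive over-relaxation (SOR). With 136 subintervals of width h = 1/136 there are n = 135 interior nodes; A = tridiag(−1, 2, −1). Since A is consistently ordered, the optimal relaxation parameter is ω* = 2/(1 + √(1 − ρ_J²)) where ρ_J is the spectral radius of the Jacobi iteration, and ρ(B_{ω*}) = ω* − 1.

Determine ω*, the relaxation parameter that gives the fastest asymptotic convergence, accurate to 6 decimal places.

ρ_J = max_k |cos(kπ/136)| = cos(π/136) = 0.999733
√(1 − cos²(π/136)) = sin(π/136) ≈ 0.0230979.
[ω*] 2 ÷ (1 + 0.0230979) = 2 ÷ 1.0230979 = 1.954847.
and ρ(B_{ω*}) = 1.954847 − 1 = 0.954847.

ω* = 1.954847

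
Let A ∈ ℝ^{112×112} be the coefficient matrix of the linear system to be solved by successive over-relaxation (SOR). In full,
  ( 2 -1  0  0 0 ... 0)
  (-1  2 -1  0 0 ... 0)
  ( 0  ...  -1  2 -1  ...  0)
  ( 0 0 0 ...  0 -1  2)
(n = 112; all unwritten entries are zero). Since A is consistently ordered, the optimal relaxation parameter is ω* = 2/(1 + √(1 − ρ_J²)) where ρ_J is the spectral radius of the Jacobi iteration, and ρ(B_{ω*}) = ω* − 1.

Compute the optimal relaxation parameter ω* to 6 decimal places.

B_J for the 112×112 system has eigenvalues cos(kπ/113); ρ_J = cos(π/113) = 0.999614.
√(1−ρ_J²) = |sin(π/113)| = 0.0277981
Then 2/(1+√(1−ρ_J²)) = 2/(1+0.0277981); ω* = 2/1.0277981 = 1.945907.
ρ_SOR = ω* − 1 ≈ 0.945907.

ω* = 1.945907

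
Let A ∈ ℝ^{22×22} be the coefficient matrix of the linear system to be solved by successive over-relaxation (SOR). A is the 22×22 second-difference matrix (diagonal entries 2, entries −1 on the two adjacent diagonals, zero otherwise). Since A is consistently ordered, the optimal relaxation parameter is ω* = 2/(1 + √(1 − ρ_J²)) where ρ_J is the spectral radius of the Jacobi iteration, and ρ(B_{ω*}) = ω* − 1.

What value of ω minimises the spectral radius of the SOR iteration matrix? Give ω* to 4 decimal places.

ω* = 1.7603

With n=22, ρ(Jacobi) = cos(π/23) = 0.9907.
√(1−ρ_J²) simplifies to sin(π/23) = 0.13617.
So ω* = 2/1.13617 = 1.7603 (Young).
ρ_SOR = ω* − 1 = 1.7603 − 1 = 0.7603.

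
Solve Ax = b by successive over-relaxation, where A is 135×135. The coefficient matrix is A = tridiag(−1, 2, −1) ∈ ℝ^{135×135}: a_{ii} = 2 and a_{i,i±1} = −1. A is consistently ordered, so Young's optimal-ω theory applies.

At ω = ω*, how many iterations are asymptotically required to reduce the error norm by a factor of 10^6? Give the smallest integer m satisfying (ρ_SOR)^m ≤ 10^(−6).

m = 300

ρ_J = max_k |cos(kπ/136)| = cos(π/136) = 0.9997332
1 − cos²(π/136) = sin²(π/136) ⇒ √(1−ρ_J²) = sin(π/136) = 0.0230979.
ω* = 2/(1 + 0.0230979) = 2/1.0230979 = 1.9548471.
[ρ_SOR] ω* − 1 = 0.9548471.
6·ln10 = 13.8155; −ln(0.9548471) = 0.0462041; m = ⌈13.8155/0.0462041⌉ = ⌈299.010⌉ = 300.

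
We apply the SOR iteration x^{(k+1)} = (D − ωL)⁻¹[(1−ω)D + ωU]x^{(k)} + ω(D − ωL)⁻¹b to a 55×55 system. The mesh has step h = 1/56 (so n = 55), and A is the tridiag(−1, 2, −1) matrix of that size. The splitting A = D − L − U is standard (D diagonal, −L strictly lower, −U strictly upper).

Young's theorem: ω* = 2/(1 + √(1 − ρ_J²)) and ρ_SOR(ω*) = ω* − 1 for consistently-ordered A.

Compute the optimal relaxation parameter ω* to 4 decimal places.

½·tridiag(1,0,1) at n=55: λ_k = cos(kπ/56); max |λ| at k=1 ⇒ ρ_J = cos(π/56) ≈ 0.9984.
root = sin(π/56) = 0.05607  (since 1−cos² = sin²).
Young: ω* = 2/(1+√(1−ρ_J²)) = 2/(1+0.05607) = 2/1.05607 = 1.8938.
At ω = 1.8938 every |λ(B_ω)| = ω−1, so ρ_SOR = 0.8938.

ω* = 1.8938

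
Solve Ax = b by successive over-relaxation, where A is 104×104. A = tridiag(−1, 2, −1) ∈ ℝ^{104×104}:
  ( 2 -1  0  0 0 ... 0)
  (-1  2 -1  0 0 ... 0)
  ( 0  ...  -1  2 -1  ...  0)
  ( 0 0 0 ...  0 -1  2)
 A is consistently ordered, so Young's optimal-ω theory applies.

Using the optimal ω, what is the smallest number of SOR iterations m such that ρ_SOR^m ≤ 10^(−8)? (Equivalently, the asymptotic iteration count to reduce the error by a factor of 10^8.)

With n=104, ρ(Jacobi) = cos(π/105) = 0.9995524.
√(1 − cos²(π/105)) = sin(π/105) ≈ 0.0299155.
Young: ω* = 2/(1+√(1−ρ_J²)) = 2/(1+0.0299155) = 2/1.0299155 = 1.9419069.
ρ_SOR = ω* − 1 ≈ 0.9419069.
8·ln10 = 18.4207; −ln(0.9419069) = 0.0598488; m = ⌈18.4207/0.0598488⌉ = ⌈307.787⌉ = 308.

m = 308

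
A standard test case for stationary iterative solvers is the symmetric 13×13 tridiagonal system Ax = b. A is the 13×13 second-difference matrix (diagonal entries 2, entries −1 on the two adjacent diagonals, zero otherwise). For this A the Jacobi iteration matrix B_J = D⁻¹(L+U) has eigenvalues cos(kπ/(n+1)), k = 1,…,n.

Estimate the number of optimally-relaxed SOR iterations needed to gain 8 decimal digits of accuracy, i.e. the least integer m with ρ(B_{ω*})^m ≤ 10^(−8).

n=13: λ(B_J) = 1 − λ(A)/2 = cos(kπ/14); k=1 gives ρ_J = 0.9749279.
root = sin(π/14) = 0.2225209  (since 1−cos² = sin²).
So ω* = 2/1.2225209 = 1.6359639 (Young).
Hence ρ(B_{ω*}) = 1.6359639 − 1 = 0.6359639.
For 8 digits: m = 8·ln10 / (−ln 0.6359639) = 18.4207/0.452613 = 40.699; round up → m = 41.

m = 41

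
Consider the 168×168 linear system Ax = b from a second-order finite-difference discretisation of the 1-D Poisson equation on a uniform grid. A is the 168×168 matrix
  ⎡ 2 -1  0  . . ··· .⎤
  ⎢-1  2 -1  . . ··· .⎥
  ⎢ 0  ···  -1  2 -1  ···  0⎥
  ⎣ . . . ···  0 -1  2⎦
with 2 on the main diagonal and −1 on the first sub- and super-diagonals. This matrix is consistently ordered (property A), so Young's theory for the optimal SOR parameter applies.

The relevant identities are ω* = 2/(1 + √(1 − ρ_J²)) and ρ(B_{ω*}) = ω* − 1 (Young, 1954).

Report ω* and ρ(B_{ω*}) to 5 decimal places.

½·tridiag(1,0,1) at n=168: λ_k = cos(kπ/169); max |λ| at k=1 ⇒ ρ_J = cos(π/169) ≈ 0.99983.
√(1−ρ_J²) simplifies to sin(π/169) = 0.018588.
Then 2/(1+√(1−ρ_J²)) = 2/(1+0.018588); ω* = 2/1.018588 = 1.96350.
ρ_SOR = ω* − 1 = 1.96350 − 1 = 0.96350.

ω* = 1.96350, ρ_SOR = 0.96350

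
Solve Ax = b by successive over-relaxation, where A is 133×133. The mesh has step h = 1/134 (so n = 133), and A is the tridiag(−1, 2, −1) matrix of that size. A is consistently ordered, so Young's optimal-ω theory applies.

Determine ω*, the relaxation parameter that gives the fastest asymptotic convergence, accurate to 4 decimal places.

With n=133, ρ(Jacobi) = cos(π/134) = 0.9997.
√(1−ρ_J²) simplifies to sin(π/134) = 0.02344.
[ω*] 2 ÷ (1 + 0.02344) = 2 ÷ 1.02344 = 1.9542.
Hence ρ(B_{ω*}) = 1.9542 − 1 = 0.9542.

ω* = 1.9542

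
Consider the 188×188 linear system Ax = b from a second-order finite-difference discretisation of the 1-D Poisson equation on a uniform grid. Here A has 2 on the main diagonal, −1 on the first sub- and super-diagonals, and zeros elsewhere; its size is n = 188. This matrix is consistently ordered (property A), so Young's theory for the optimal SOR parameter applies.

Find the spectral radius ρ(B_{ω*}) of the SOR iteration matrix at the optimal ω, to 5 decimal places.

ρ_SOR = 0.96730

ρ_J = max_k |cos(kπ/189)| = cos(π/189) = 0.99986
√(1−ρ_J²) = |sin(π/189)| = 0.016621
ω* = 2 / (1 + 0.016621) = 2 / 1.016621 ≈ 1.96730.
ρ_SOR = ω* − 1 ≈ 0.96730.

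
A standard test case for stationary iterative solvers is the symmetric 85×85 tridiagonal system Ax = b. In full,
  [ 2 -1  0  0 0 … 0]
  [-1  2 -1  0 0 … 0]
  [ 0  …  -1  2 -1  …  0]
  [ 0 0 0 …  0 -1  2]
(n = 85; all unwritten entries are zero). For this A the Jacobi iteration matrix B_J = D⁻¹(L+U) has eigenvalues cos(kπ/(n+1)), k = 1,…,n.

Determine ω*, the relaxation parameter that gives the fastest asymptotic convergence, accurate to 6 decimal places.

n=85: λ(B_J) = 1 − λ(A)/2 = cos(kπ/86); k=1 gives ρ_J = 0.999333.
√(1−ρ_J²) = |sin(π/86)| = 0.0365220
ω* = 2/(1 + 0.0365220) = 2/1.0365220 = 1.929530.
Hence ρ(B_{ω*}) = 1.929530 − 1 = 0.929530.

ω* = 1.929530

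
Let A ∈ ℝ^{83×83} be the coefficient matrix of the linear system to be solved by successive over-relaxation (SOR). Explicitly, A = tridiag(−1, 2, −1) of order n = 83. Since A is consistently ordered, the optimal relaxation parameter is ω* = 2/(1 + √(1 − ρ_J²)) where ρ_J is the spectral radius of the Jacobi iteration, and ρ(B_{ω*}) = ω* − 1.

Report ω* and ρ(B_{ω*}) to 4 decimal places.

ω* = 1.9279, ρ_SOR = 0.9279

With n=83, ρ(Jacobi) = cos(π/84) = 0.9993.
1 − cos²(π/84) = sin²(π/84) ⇒ √(1−ρ_J²) = sin(π/84) = 0.03739.
Young: ω* = 2/(1+√(1−ρ_J²)) = 2/(1+0.03739) = 2/1.03739 = 1.9279.
[ρ_SOR] ω* − 1 = 0.9279.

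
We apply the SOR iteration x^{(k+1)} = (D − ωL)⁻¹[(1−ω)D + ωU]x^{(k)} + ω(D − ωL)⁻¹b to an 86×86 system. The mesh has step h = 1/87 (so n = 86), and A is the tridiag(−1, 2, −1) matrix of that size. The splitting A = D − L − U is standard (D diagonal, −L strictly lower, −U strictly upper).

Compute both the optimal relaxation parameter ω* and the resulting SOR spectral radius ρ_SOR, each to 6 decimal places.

ω* = 1.930311, ρ_SOR = 0.930311

With n=86, ρ(Jacobi) = cos(π/87) = 0.999348.
1 − cos²(π/87) = sin²(π/87) ⇒ √(1−ρ_J²) = sin(π/87) = 0.0361024.
Young: ω* = 2/(1+√(1−ρ_J²)) = 2/(1+0.0361024) = 2/1.0361024 = 1.930311.
ρ(B_{ω*}) = ω*−1 = 0.930311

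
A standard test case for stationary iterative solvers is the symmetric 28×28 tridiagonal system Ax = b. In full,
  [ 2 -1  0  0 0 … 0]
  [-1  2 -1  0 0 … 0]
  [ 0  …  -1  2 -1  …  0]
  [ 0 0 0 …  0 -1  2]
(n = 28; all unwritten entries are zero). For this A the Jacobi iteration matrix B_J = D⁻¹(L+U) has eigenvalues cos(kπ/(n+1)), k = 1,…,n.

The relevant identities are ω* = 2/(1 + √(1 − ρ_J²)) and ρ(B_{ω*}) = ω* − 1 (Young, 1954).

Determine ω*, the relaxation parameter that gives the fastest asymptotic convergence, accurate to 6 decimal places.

ω* = 1.804860

ρ_J = max_k |cos(kπ/29)| = cos(π/29) = 0.994138
√(1−ρ_J²) simplifies to sin(π/29) = 0.1081190.
[ω*] 2 ÷ (1 + 0.1081190) = 2 ÷ 1.1081190 = 1.804860.
ρ(B_{ω*}) = ω*−1 = 0.804860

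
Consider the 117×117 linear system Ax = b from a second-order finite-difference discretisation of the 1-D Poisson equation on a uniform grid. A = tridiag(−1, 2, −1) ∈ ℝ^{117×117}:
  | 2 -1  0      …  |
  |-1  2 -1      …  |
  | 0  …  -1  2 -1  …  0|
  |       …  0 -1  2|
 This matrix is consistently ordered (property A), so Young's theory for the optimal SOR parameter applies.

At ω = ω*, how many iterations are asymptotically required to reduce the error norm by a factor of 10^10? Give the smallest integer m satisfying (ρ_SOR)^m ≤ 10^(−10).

B_J for the 117×117 system has eigenvalues cos(kπ/118); ρ_J = cos(π/118) = 0.9996456.
root = sin(π/118) = 0.0266205  (since 1−cos² = sin²).
ω* = 2/(1 + 0.0266205) = 2/1.0266205 = 1.9481396.
ρ(B_{ω*}) = ω*−1 = 0.9481396
10·ln10 = 23.0259; −ln(0.9481396) = 0.0532535; m = ⌈23.0259/0.0532535⌉ = ⌈432.383⌉ = 433.

m = 433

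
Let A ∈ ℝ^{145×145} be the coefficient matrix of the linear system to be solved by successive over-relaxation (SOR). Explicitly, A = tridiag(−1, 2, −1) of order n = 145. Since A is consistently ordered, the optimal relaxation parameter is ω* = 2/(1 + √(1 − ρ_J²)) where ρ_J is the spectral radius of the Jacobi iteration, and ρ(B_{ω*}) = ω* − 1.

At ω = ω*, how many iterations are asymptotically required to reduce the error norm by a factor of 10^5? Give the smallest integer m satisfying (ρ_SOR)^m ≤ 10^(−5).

½·tridiag(1,0,1) at n=145: λ_k = cos(kπ/146); max |λ| at k=1 ⇒ ρ_J = cos(π/146) ≈ 0.9997685.
root = sin(π/146) = 0.0215161  (since 1−cos² = sin²).
Then 2/(1+√(1−ρ_J²)) = 2/(1+0.0215161); ω* = 2/1.0215161 = 1.9578742.
and ρ(B_{ω*}) = 1.9578742 − 1 = 0.9578742.
(0.9578742)^m ≤ 10^{−5}  ⇒  m·ln(0.9578742) ≤ −5·ln10  ⇒  m ≥ 267.500  ⇒  m = 268

m = 268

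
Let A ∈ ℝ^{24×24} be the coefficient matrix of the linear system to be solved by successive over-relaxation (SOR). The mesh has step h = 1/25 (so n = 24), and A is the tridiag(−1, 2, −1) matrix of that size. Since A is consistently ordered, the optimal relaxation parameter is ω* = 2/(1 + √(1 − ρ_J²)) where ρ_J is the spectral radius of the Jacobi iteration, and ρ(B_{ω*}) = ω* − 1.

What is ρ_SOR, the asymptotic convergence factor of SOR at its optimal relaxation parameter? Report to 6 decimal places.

ρ_SOR = 0.777251

ρ_J = max_k |cos(kπ/25)| = cos(π/25) = 0.992115
√(1−ρ_J²) simplifies to sin(π/25) = 0.1253332.
Young: ω* = 2/(1+√(1−ρ_J²)) = 2/(1+0.1253332) = 2/1.1253332 = 1.777251.
ρ_SOR = ω* − 1 ≈ 0.777251.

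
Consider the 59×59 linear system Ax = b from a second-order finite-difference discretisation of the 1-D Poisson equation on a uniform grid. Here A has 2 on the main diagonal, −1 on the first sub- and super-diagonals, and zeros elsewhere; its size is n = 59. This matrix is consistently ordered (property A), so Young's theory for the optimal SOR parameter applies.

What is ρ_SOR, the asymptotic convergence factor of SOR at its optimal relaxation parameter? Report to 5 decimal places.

spectrum of D⁻¹(L+U) = {cos(kπ/60) : 1≤k≤59}; ρ_J = cos(π/60) = 0.99863.
root = sin(π/60) = 0.052336  (since 1−cos² = sin²).
Young: ω* = 2/(1+√(1−ρ_J²)) = 2/(1+0.052336) = 2/1.052336 = 1.90053.
ρ(B_{ω*}) = ω*−1 = 0.90053

ρ_SOR = 0.90053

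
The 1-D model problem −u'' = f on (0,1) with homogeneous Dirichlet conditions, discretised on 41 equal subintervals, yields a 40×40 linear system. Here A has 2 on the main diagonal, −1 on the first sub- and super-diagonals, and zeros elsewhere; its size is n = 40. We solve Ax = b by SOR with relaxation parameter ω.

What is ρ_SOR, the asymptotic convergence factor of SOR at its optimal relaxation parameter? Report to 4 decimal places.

B_J for the 40×40 system has eigenvalues cos(kπ/41); ρ_J = cos(π/41) = 0.9971.
root = sin(π/41) = 0.07655  (since 1−cos² = sin²).
Then 2/(1+√(1−ρ_J²)) = 2/(1+0.07655); ω* = 2/1.07655 = 1.8578.
ρ_SOR = ω* − 1 = 1.8578 − 1 = 0.8578.

ρ_SOR = 0.8578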